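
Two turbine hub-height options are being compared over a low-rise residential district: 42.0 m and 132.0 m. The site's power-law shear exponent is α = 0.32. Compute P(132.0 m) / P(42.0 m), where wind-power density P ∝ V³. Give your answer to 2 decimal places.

Speed ratio: V_B/V_A = (z_B/z_A)^α = (132.0/42.0)^0.32 = (3.1429)^0.32 = 1.44259
Power-density ratio: P_B/P_A = (V_B/V_A)³ = (1.44259)³ = 3.00214

3.00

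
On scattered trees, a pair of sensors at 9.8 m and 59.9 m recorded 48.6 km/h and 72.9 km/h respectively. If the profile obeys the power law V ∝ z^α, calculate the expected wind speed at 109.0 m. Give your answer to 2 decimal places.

83.36 km/h

First find α: α = ln(V₂/V₁)/ln(z₂/z₁) = ln(72.9/48.6)/ln(59.9/9.8) = 0.40547/1.81029 = 0.2240
Extrapolate from 59.9 m to 109.0 m: V₃ = 72.9 × (109.0/59.9)^0.2240 = 72.9 × 1.1435 = 83.3607 km/h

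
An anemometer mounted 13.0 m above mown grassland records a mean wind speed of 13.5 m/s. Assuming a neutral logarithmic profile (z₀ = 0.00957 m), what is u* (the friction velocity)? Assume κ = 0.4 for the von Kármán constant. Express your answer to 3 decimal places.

Log law: V(z) = (u*/κ) · ln(z/z₀) ⇒ u* = κ · V / ln(z/z₀)
u* = 0.4 × 13.5 / ln(13.0/0.00957) = 0.4 × 13.5 / 7.2141
   = 5.4000 / 7.2141 = 0.7485 m/s

u* ≈ 0.749 m/s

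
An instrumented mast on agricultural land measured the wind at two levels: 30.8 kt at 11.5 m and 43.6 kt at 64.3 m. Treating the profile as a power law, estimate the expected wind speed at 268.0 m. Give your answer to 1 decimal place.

First find α: α = ln(V₂/V₁)/ln(z₂/z₁) = ln(43.6/30.8)/ln(64.3/11.5) = 0.34754/1.72121 = 0.2019
Extrapolate from 64.3 m to 268.0 m: V₃ = 43.6 × (268.0/64.3)^0.2019 = 43.6 × 1.3341 = 58.1647 kt

58.2 kt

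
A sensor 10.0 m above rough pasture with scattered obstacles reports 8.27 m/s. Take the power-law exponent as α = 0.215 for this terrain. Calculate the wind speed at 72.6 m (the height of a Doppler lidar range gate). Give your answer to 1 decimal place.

12.7 m/s

Power-law profile: V₂ = V₁ · (z₂/z₁)^α
V₂ = 8.27 × (72.6/10.0)^0.215 = 8.27 × (7.2600)^0.215
    = 8.27 × 1.5314 = 12.6650 m/s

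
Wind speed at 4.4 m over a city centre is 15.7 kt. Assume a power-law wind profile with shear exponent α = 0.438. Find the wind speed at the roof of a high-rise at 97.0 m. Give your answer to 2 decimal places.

60.85 kt

Power-law profile: V₂ = V₁ · (z₂/z₁)^α
V₂ = 15.7 × (97.0/4.4)^0.438 = 15.7 × (22.0455)^0.438
    = 15.7 × 3.8759 = 60.8518 kt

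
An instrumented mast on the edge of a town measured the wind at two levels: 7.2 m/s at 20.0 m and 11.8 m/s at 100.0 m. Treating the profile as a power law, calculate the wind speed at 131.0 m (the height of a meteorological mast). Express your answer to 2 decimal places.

12.82 m/s

First find α: α = ln(V₂/V₁)/ln(z₂/z₁) = ln(11.8/7.2)/ln(100.0/20.0) = 0.49402/1.60944 = 0.3070
Extrapolate from 100.0 m to 131.0 m: V₃ = 11.8 × (131.0/100.0)^0.3070 = 11.8 × 1.0864 = 12.8197 m/s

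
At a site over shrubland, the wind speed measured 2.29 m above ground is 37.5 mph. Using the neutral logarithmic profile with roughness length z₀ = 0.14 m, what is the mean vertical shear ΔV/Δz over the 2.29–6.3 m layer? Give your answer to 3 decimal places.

3.386 mph/m

Log law: V₂ = V₁ · ln(z₂/z₀)/ln(z₁/z₀) = 37.5 × 3.8067/2.7947 = 51.0794 mph
ΔV/Δz = (51.0794 − 37.5)/(6.3 − 2.29) = 13.5794/4.0100 = 3.38639 mph/m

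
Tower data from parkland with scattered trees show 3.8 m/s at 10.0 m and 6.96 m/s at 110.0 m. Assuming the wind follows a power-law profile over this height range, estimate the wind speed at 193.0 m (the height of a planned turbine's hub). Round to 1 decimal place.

First find α: α = ln(V₂/V₁)/ln(z₂/z₁) = ln(6.96/3.8)/ln(110.0/10.0) = 0.60518/2.39790 = 0.2524
Extrapolate from 110.0 m to 193.0 m: V₃ = 6.96 × (193.0/110.0)^0.2524 = 6.96 × 1.1524 = 8.0211 m/s

8.0 m/s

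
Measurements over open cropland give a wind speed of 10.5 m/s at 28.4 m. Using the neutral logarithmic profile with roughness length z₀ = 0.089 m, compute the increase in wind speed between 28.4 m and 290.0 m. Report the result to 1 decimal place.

Log law: V₂ = V₁ · ln(z₂/z₀)/ln(z₁/z₀) = 10.5 × 8.0890/5.7655 = 14.7315 m/s
ΔV = 14.7315 − 10.5 = 4.2315 m/s

4.2 m/s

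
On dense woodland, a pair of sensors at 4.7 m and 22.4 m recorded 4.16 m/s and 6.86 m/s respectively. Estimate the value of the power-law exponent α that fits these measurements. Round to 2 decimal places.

Power law: V₂/V₁ = (z₂/z₁)^α ⇒ α = ln(V₂/V₁) / ln(z₂/z₁)
α = ln(6.86/4.16) / ln(22.4/4.7) = ln(1.6490) / ln(4.7660)
  = 0.50019 / 1.56150 = 0.32033

α ≈ 0.32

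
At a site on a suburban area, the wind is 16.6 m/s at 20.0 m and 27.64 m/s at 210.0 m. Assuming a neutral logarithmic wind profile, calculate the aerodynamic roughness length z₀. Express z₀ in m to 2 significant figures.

z₀ ≈ 0.58 m

Log law: V(z) ∝ ln(z/z₀). With r = V₁/V₂ = 16.6/27.64 = 0.60058,
r · ln(z₂/z₀) = ln(z₁/z₀) ⇒ ln z₀ = (ln z₁ − r·ln z₂)/(1 − r)
ln z₀ = (2.99573 − 0.60058×5.34711) / 0.39942 = -0.5399
z₀ = exp(-0.5399) = 0.5828 m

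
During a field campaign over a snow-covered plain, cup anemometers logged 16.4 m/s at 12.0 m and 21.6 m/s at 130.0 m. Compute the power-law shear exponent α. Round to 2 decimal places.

α ≈ 0.12

Power law: V₂/V₁ = (z₂/z₁)^α ⇒ α = ln(V₂/V₁) / ln(z₂/z₁)
α = ln(21.6/16.4) / ln(130.0/12.0) = ln(1.3171) / ln(10.8333)
  = 0.27541 / 2.38263 = 0.11559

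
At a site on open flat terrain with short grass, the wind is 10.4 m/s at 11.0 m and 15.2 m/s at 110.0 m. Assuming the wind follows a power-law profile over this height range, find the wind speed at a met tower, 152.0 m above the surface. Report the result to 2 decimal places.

First find α: α = ln(V₂/V₁)/ln(z₂/z₁) = ln(15.2/10.4)/ln(110.0/11.0) = 0.37949/2.30259 = 0.1648
Extrapolate from 110.0 m to 152.0 m: V₃ = 15.2 × (152.0/110.0)^0.1648 = 15.2 × 1.0547 = 16.0321 m/s

16.03 m/s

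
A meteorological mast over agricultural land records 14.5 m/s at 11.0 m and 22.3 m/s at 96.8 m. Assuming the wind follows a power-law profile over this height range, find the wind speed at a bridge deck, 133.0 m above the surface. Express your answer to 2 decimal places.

First find α: α = ln(V₂/V₁)/ln(z₂/z₁) = ln(22.3/14.5)/ln(96.8/11.0) = 0.43044/2.17475 = 0.1979
Extrapolate from 96.8 m to 133.0 m: V₃ = 22.3 × (133.0/96.8)^0.1979 = 22.3 × 1.0649 = 23.7473 m/s

23.75 m/s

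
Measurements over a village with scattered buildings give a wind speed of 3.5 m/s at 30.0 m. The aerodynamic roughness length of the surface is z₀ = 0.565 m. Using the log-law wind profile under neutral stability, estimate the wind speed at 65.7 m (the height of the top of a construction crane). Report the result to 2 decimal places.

Log law: V(z) ∝ ln(z/z₀), so V₂/V₁ = ln(z₂/z₀) / ln(z₁/z₀).
ln(65.7/0.565) = 4.7560, ln(30.0/0.565) = 3.9721
V₂ = 3.5 × 4.7560/3.9721 = 3.5 × 1.1974 = 4.1907 m/s

4.19 m/s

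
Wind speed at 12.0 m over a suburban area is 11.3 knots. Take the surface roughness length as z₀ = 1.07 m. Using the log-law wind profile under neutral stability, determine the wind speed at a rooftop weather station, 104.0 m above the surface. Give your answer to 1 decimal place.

21.4 knots

Log law: V(z) ∝ ln(z/z₀), so V₂/V₁ = ln(z₂/z₀) / ln(z₁/z₀).
ln(104.0/1.07) = 4.5767, ln(12.0/1.07) = 2.4172
V₂ = 11.3 × 4.5767/2.4172 = 11.3 × 1.8934 = 21.3950 knots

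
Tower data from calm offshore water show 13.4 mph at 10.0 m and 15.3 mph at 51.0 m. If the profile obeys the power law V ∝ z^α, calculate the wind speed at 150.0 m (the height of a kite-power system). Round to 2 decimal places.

16.70 mph

First find α: α = ln(V₂/V₁)/ln(z₂/z₁) = ln(15.3/13.4)/ln(51.0/10.0) = 0.13260/1.62924 = 0.0814
Extrapolate from 51.0 m to 150.0 m: V₃ = 15.3 × (150.0/51.0)^0.0814 = 15.3 × 1.0918 = 16.7041 mph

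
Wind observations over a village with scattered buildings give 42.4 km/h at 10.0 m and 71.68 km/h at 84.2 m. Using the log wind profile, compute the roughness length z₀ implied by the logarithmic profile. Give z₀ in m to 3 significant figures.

Log law: V(z) ∝ ln(z/z₀). With r = V₁/V₂ = 42.4/71.68 = 0.59152,
r · ln(z₂/z₀) = ln(z₁/z₀) ⇒ ln z₀ = (ln z₁ − r·ln z₂)/(1 − r)
ln z₀ = (2.30259 − 0.59152×4.43319) / 0.40848 = -0.7827
z₀ = exp(-0.7827) = 0.4572 m

z₀ ≈ 0.457 m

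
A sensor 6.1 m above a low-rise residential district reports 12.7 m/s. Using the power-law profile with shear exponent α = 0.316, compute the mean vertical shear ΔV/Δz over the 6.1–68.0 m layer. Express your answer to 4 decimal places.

0.2344 m/s/m

Power law: V₂ = V₁ · (z₂/z₁)^α = 12.7 × (11.1475)^0.316 = 27.2090 m/s
ΔV/Δz = (27.2090 − 12.7)/(68.0 − 6.1) = 14.5090/61.9000 = 0.23439 m/s/m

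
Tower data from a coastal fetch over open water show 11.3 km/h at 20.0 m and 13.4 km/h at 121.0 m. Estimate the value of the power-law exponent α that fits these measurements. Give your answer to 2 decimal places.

α ≈ 0.09

Power law: V₂/V₁ = (z₂/z₁)^α ⇒ α = ln(V₂/V₁) / ln(z₂/z₁)
α = ln(13.4/11.3) / ln(121.0/20.0) = ln(1.1858) / ln(6.0500)
  = 0.17045 / 1.80006 = 0.09469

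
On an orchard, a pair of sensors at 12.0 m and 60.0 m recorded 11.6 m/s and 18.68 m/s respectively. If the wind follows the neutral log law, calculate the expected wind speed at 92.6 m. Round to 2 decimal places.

20.59 m/s

Log law: V ∝ ln(z/z₀). From the pair, with r = V₁/V₂ = 0.62099,
ln z₀ = (ln z₁ − r·ln z₂)/(1 − r) = (2.4849 − 0.62099×4.0943)/0.37901 = -0.1520 → z₀ = 0.8590 m
V₃ = V₁ · ln(z₃/z₀)/ln(z₁/z₀) = 11.6 × 4.6803/2.6369 = 20.5889 m/s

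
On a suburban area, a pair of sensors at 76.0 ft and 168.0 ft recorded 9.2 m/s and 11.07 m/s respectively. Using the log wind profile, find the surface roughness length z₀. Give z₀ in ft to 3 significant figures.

z₀ ≈ 1.53 ft

Log law: V(z) ∝ ln(z/z₀). With r = V₁/V₂ = 9.2/11.07 = 0.83107,
r · ln(z₂/z₀) = ln(z₁/z₀) ⇒ ln z₀ = (ln z₁ − r·ln z₂)/(1 − r)
ln z₀ = (4.33073 − 0.83107×5.12396) / 0.16893 = 0.4282
z₀ = exp(0.4282) = 1.535 ft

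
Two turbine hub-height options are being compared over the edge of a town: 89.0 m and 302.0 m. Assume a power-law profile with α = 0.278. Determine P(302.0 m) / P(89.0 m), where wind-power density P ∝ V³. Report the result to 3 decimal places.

2.770

Speed ratio: V_B/V_A = (z_B/z_A)^α = (302.0/89.0)^0.278 = (3.3933)^0.278 = 1.40447
Power-density ratio: P_B/P_A = (V_B/V_A)³ = (1.40447)³ = 2.77035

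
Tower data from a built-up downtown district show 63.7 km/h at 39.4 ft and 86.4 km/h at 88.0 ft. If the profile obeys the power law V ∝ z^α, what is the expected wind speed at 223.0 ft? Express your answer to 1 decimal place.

122.9 km/h

First find α: α = ln(V₂/V₁)/ln(z₂/z₁) = ln(86.4/63.7)/ln(88.0/39.4) = 0.30480/0.80357 = 0.3793
Extrapolate from 88.0 ft to 223.0 ft: V₃ = 86.4 × (223.0/88.0)^0.3793 = 86.4 × 1.4229 = 122.9385 km/h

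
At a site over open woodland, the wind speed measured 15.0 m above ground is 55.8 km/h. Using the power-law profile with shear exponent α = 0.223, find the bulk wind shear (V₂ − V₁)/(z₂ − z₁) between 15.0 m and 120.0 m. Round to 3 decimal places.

0.314 km/h/m

Power law: V₂ = V₁ · (z₂/z₁)^α = 55.8 × (8.0000)^0.223 = 88.7204 km/h
ΔV/Δz = (88.7204 − 55.8)/(120.0 − 15.0) = 32.9204/105.0000 = 0.31353 km/h/m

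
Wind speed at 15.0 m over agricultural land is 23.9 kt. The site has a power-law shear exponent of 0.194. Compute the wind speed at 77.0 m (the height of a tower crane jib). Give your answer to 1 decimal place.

32.8 kt

Power-law profile: V₂ = V₁ · (z₂/z₁)^α
V₂ = 23.9 × (77.0/15.0)^0.194 = 23.9 × (5.1333)^0.194
    = 23.9 × 1.3735 = 32.8258 kt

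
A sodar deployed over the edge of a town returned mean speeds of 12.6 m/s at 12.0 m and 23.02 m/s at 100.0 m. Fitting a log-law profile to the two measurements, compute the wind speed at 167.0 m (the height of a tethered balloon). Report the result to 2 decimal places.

Log law: V ∝ ln(z/z₀). From the pair, with r = V₁/V₂ = 0.54735,
ln z₀ = (ln z₁ − r·ln z₂)/(1 − r) = (2.4849 − 0.54735×4.6052)/0.45265 = -0.0789 → z₀ = 0.9241 m
V₃ = V₁ · ln(z₃/z₀)/ln(z₁/z₀) = 12.6 × 5.1969/2.5639 = 25.5403 m/s

25.54 m/s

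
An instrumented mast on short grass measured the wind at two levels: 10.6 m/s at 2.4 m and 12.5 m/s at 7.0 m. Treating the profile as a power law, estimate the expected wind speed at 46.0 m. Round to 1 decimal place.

16.7 m/s

First find α: α = ln(V₂/V₁)/ln(z₂/z₁) = ln(12.5/10.6)/ln(7.0/2.4) = 0.16487/1.07044 = 0.1540
Extrapolate from 7.0 m to 46.0 m: V₃ = 12.5 × (46.0/7.0)^0.1540 = 12.5 × 1.3364 = 16.7051 m/s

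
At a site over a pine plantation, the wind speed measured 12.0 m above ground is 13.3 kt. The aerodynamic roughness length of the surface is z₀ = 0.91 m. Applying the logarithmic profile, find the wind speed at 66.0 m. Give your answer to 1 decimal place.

22.1 kt

Log law: V(z) ∝ ln(z/z₀), so V₂/V₁ = ln(z₂/z₀) / ln(z₁/z₀).
ln(66.0/0.91) = 4.2840, ln(12.0/0.91) = 2.5792
V₂ = 13.3 × 4.2840/2.5792 = 13.3 × 1.6610 = 22.0907 kt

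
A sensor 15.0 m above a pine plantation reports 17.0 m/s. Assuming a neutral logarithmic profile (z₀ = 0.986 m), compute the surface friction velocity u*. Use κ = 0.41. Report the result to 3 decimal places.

Log law: V(z) = (u*/κ) · ln(z/z₀) ⇒ u* = κ · V / ln(z/z₀)
u* = 0.41 × 17.0 / ln(15.0/0.986) = 0.41 × 17.0 / 2.7221
   = 6.9700 / 2.7221 = 2.5605 m/s

u* ≈ 2.560 m/s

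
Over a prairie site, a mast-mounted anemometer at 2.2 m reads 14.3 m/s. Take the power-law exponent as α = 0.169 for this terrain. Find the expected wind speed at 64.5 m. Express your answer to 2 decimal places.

Power-law profile: V₂ = V₁ · (z₂/z₁)^α
V₂ = 14.3 × (64.5/2.2)^0.169 = 14.3 × (29.3182)^0.169
    = 14.3 × 1.7699 = 25.3094 m/s

25.31 m/s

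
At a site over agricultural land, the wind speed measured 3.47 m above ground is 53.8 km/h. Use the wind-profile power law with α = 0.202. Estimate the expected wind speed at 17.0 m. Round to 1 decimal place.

Power-law profile: V₂ = V₁ · (z₂/z₁)^α
V₂ = 53.8 × (17.0/3.47)^0.202 = 53.8 × (4.8991)^0.202
    = 53.8 × 1.3785 = 74.1628 km/h

74.2 km/h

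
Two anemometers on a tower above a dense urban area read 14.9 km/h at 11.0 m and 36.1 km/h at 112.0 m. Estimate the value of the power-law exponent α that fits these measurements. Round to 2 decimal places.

α ≈ 0.38

Power law: V₂/V₁ = (z₂/z₁)^α ⇒ α = ln(V₂/V₁) / ln(z₂/z₁)
α = ln(36.1/14.9) / ln(112.0/11.0) = ln(2.4228) / ln(10.1818)
  = 0.88493 / 2.32060 = 0.38134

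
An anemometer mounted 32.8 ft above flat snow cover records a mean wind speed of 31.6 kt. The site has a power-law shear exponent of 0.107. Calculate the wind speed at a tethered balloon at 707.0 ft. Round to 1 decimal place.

Power-law profile: V₂ = V₁ · (z₂/z₁)^α
V₂ = 31.6 × (707.0/32.8)^0.107 = 31.6 × (21.5549)^0.107
    = 31.6 × 1.3890 = 43.8911 kt

43.9 kt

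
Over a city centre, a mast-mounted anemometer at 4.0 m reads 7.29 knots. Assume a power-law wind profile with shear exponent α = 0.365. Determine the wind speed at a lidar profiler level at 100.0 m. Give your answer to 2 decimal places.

23.60 knots

Power-law profile: V₂ = V₁ · (z₂/z₁)^α
V₂ = 7.29 × (100.0/4.0)^0.365 = 7.29 × (25.0000)^0.365
    = 7.29 × 3.2378 = 23.6035 knots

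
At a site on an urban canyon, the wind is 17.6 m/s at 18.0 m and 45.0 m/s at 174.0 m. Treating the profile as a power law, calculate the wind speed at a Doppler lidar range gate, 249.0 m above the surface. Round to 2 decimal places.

52.19 m/s

First find α: α = ln(V₂/V₁)/ln(z₂/z₁) = ln(45.0/17.6)/ln(174.0/18.0) = 0.93876/2.26868 = 0.4138
Extrapolate from 174.0 m to 249.0 m: V₃ = 45.0 × (249.0/174.0)^0.4138 = 45.0 × 1.1599 = 52.1938 m/s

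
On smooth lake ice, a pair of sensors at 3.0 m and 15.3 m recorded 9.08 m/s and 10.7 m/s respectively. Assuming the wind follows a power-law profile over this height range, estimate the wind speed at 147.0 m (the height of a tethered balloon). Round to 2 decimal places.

First find α: α = ln(V₂/V₁)/ln(z₂/z₁) = ln(10.7/9.08)/ln(15.3/3.0) = 0.16417/1.62924 = 0.1008
Extrapolate from 15.3 m to 147.0 m: V₃ = 10.7 × (147.0/15.3)^0.1008 = 10.7 × 1.2561 = 13.4399 m/s

13.44 m/s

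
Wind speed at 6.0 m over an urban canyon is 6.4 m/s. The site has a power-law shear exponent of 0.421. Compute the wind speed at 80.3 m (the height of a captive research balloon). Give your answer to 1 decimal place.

Power-law profile: V₂ = V₁ · (z₂/z₁)^α
V₂ = 6.4 × (80.3/6.0)^0.421 = 6.4 × (13.3833)^0.421
    = 6.4 × 2.9805 = 19.0750 m/s

19.1 m/s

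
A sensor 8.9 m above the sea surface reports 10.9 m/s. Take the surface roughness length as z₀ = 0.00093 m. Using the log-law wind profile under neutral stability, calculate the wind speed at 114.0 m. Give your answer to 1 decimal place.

Log law: V(z) ∝ ln(z/z₀), so V₂/V₁ = ln(z₂/z₀) / ln(z₁/z₀).
ln(114.0/0.00093) = 11.7165, ln(8.9/0.00093) = 9.1664
V₂ = 10.9 × 11.7165/9.1664 = 10.9 × 1.2782 = 13.9325 m/s

13.9 m/s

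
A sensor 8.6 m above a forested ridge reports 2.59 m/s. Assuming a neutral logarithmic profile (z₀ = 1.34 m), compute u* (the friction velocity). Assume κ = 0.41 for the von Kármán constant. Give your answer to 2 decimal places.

Log law: V(z) = (u*/κ) · ln(z/z₀) ⇒ u* = κ · V / ln(z/z₀)
u* = 0.41 × 2.59 / ln(8.6/1.34) = 0.41 × 2.59 / 1.8591
   = 1.0619 / 1.8591 = 0.5712 m/s

u* ≈ 0.57 m/s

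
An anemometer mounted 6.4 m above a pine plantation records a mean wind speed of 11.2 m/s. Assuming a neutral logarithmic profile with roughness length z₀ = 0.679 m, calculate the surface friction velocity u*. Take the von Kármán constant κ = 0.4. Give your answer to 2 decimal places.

u* ≈ 2.00 m/s

Log law: V(z) = (u*/κ) · ln(z/z₀) ⇒ u* = κ · V / ln(z/z₀)
u* = 0.4 × 11.2 / ln(6.4/0.679) = 0.4 × 11.2 / 2.2434
   = 4.4800 / 2.2434 = 1.9969 m/s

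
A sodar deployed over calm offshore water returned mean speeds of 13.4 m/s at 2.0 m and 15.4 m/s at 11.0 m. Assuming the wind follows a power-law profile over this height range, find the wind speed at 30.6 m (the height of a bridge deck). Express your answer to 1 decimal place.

16.7 m/s

First find α: α = ln(V₂/V₁)/ln(z₂/z₁) = ln(15.4/13.4)/ln(11.0/2.0) = 0.13911/1.70475 = 0.0816
Extrapolate from 11.0 m to 30.6 m: V₃ = 15.4 × (30.6/11.0)^0.0816 = 15.4 × 1.0871 = 16.7409 m/s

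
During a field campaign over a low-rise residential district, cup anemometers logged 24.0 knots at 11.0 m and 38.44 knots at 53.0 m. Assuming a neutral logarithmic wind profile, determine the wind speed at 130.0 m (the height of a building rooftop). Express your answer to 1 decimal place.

46.7 knots

Log law: V ∝ ln(z/z₀). From the pair, with r = V₁/V₂ = 0.62435,
ln z₀ = (ln z₁ − r·ln z₂)/(1 − r) = (2.3979 − 0.62435×3.9703)/0.37565 = -0.2155 → z₀ = 0.8061 m
V₃ = V₁ · ln(z₃/z₀)/ln(z₁/z₀) = 24.0 × 5.0830/2.6134 = 46.6798 knots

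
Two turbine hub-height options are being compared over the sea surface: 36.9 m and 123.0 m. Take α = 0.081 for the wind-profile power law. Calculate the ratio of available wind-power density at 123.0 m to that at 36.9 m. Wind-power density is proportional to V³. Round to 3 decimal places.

Speed ratio: V_B/V_A = (z_B/z_A)^α = (123.0/36.9)^0.081 = (3.3333)^0.081 = 1.10244
Power-density ratio: P_B/P_A = (V_B/V_A)³ = (1.10244)³ = 1.33986

1.340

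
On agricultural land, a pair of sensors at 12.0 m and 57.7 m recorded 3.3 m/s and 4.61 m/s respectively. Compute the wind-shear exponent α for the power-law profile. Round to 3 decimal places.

α ≈ 0.213

Power law: V₂/V₁ = (z₂/z₁)^α ⇒ α = ln(V₂/V₁) / ln(z₂/z₁)
α = ln(4.61/3.3) / ln(57.7/12.0) = ln(1.3970) / ln(4.8083)
  = 0.33431 / 1.57035 = 0.21289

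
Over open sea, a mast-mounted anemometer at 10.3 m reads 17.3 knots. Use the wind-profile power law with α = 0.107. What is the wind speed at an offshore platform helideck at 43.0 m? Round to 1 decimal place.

20.2 knots

Power-law profile: V₂ = V₁ · (z₂/z₁)^α
V₂ = 17.3 × (43.0/10.3)^0.107 = 17.3 × (4.1748)^0.107
    = 17.3 × 1.1652 = 20.1583 knots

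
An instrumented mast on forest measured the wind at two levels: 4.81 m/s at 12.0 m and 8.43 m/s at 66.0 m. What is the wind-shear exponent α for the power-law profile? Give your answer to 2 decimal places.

Power law: V₂/V₁ = (z₂/z₁)^α ⇒ α = ln(V₂/V₁) / ln(z₂/z₁)
α = ln(8.43/4.81) / ln(66.0/12.0) = ln(1.7526) / ln(5.5000)
  = 0.56110 / 1.70475 = 0.32914

α ≈ 0.33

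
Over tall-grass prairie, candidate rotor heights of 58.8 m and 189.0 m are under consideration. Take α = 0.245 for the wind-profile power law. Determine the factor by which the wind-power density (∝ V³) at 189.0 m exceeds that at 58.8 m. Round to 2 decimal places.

Speed ratio: V_B/V_A = (z_B/z_A)^α = (189.0/58.8)^0.245 = (3.2143)^0.245 = 1.33118
Power-density ratio: P_B/P_A = (V_B/V_A)³ = (1.33118)³ = 2.35889

2.36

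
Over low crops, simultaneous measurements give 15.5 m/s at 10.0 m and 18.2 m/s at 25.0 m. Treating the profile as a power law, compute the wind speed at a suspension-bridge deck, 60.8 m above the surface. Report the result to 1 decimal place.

First find α: α = ln(V₂/V₁)/ln(z₂/z₁) = ln(18.2/15.5)/ln(25.0/10.0) = 0.16058/0.91629 = 0.1753
Extrapolate from 25.0 m to 60.8 m: V₃ = 18.2 × (60.8/25.0)^0.1753 = 18.2 × 1.1685 = 21.2673 m/s

21.3 m/s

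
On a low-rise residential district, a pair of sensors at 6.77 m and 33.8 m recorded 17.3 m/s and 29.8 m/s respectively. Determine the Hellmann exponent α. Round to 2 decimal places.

Power law: V₂/V₁ = (z₂/z₁)^α ⇒ α = ln(V₂/V₁) / ln(z₂/z₁)
α = ln(29.8/17.3) / ln(33.8/6.77) = ln(1.7225) / ln(4.9926)
  = 0.54380 / 1.60796 = 0.33819

α ≈ 0.34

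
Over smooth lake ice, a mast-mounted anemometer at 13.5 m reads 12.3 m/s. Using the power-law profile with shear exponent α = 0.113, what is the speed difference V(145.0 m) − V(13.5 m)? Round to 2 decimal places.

3.78 m/s

Power law: V₂ = V₁ · (z₂/z₁)^α = 12.3 × (10.7407)^0.113 = 16.0847 m/s
ΔV = 16.0847 − 12.3 = 3.7847 m/s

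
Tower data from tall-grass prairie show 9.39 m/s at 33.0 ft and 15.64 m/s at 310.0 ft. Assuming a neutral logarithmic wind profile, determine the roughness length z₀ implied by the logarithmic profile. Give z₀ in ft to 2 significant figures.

Log law: V(z) ∝ ln(z/z₀). With r = V₁/V₂ = 9.39/15.64 = 0.60038,
r · ln(z₂/z₀) = ln(z₁/z₀) ⇒ ln z₀ = (ln z₁ − r·ln z₂)/(1 − r)
ln z₀ = (3.49651 − 0.60038×5.73657) / 0.39962 = 0.1310
z₀ = exp(0.1310) = 1.140 ft

z₀ ≈ 1.1 ft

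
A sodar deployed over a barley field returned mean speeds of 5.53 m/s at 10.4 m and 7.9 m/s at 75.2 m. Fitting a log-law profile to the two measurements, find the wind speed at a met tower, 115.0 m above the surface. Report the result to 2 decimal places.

8.41 m/s

Log law: V ∝ ln(z/z₀). From the pair, with r = V₁/V₂ = 0.70000,
ln z₀ = (ln z₁ − r·ln z₂)/(1 − r) = (2.3418 − 0.70000×4.3202)/0.30000 = -2.2743 → z₀ = 0.1029 m
V₃ = V₁ · ln(z₃/z₀)/ln(z₁/z₀) = 5.53 × 7.0193/4.6161 = 8.4089 m/s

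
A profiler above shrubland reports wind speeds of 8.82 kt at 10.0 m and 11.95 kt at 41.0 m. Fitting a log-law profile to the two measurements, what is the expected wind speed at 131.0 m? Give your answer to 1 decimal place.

Log law: V ∝ ln(z/z₀). From the pair, with r = V₁/V₂ = 0.73808,
ln z₀ = (ln z₁ − r·ln z₂)/(1 − r) = (2.3026 − 0.73808×3.7136)/0.26192 = -1.6734 → z₀ = 0.1876 m
V₃ = V₁ · ln(z₃/z₀)/ln(z₁/z₀) = 8.82 × 6.5486/3.9760 = 14.5268 kt

14.5 kt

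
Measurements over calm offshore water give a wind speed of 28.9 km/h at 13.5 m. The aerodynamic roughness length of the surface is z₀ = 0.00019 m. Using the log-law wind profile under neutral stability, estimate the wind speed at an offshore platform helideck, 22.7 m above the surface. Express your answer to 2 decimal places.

30.24 km/h

Log law: V(z) ∝ ln(z/z₀), so V₂/V₁ = ln(z₂/z₀) / ln(z₁/z₀).
ln(22.7/0.00019) = 11.6909, ln(13.5/0.00019) = 11.1712
V₂ = 28.9 × 11.6909/11.1712 = 28.9 × 1.0465 = 30.2444 km/h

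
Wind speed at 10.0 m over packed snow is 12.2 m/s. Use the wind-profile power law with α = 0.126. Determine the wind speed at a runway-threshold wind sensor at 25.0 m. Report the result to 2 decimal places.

Power-law profile: V₂ = V₁ · (z₂/z₁)^α
V₂ = 12.2 × (25.0/10.0)^0.126 = 12.2 × (2.5000)^0.126
    = 12.2 × 1.1224 = 13.6931 m/s

13.69 m/s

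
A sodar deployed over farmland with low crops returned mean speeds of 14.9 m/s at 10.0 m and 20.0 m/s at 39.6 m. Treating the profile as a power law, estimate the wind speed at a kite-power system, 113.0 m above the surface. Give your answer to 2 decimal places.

First find α: α = ln(V₂/V₁)/ln(z₂/z₁) = ln(20.0/14.9)/ln(39.6/10.0) = 0.29437/1.37624 = 0.2139
Extrapolate from 39.6 m to 113.0 m: V₃ = 20.0 × (113.0/39.6)^0.2139 = 20.0 × 1.2514 = 25.0285 m/s

25.03 m/s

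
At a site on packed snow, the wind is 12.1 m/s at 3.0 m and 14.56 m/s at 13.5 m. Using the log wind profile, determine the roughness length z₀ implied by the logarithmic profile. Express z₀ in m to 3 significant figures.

Log law: V(z) ∝ ln(z/z₀). With r = V₁/V₂ = 12.1/14.56 = 0.83104,
r · ln(z₂/z₀) = ln(z₁/z₀) ⇒ ln z₀ = (ln z₁ − r·ln z₂)/(1 − r)
ln z₀ = (1.09861 − 0.83104×2.60269) / 0.16896 = -6.2995
z₀ = exp(-6.2995) = 0.001837 m

z₀ ≈ 0.00184 m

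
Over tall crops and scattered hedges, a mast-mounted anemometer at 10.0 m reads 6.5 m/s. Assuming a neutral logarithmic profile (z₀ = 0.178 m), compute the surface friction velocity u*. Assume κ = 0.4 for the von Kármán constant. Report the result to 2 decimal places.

u* ≈ 0.65 m/s

Log law: V(z) = (u*/κ) · ln(z/z₀) ⇒ u* = κ · V / ln(z/z₀)
u* = 0.4 × 6.5 / ln(10.0/0.178) = 0.4 × 6.5 / 4.0286
   = 2.6000 / 4.0286 = 0.6454 m/s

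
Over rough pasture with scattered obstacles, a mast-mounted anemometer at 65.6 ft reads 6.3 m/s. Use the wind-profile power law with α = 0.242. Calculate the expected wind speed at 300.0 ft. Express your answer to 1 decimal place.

9.1 m/s

Power-law profile: V₂ = V₁ · (z₂/z₁)^α
V₂ = 6.3 × (300.0/65.6)^0.242 = 6.3 × (4.5732)^0.242
    = 6.3 × 1.4447 = 9.1015 m/s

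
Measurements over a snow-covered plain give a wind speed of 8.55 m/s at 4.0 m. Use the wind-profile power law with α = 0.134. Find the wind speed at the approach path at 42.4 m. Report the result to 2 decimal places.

Power-law profile: V₂ = V₁ · (z₂/z₁)^α
V₂ = 8.55 × (42.4/4.0)^0.134 = 8.55 × (10.6000)^0.134
    = 8.55 × 1.3721 = 11.7316 m/s

11.73 m/s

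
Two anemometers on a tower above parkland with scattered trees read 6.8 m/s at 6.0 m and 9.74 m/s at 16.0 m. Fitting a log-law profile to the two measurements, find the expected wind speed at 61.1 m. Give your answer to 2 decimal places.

Log law: V ∝ ln(z/z₀). From the pair, with r = V₁/V₂ = 0.69815,
ln z₀ = (ln z₁ − r·ln z₂)/(1 − r) = (1.7918 − 0.69815×2.7726)/0.30185 = -0.4768 → z₀ = 0.6208 m
V₃ = V₁ · ln(z₃/z₀)/ln(z₁/z₀) = 6.8 × 4.5893/2.2686 = 13.7564 m/s

13.76 m/s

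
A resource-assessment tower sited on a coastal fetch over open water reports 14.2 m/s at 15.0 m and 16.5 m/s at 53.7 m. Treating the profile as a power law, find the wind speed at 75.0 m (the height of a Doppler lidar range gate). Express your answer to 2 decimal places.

First find α: α = ln(V₂/V₁)/ln(z₂/z₁) = ln(16.5/14.2)/ln(53.7/15.0) = 0.15012/1.27536 = 0.1177
Extrapolate from 53.7 m to 75.0 m: V₃ = 16.5 × (75.0/53.7)^0.1177 = 16.5 × 1.0401 = 17.1618 m/s

17.16 m/s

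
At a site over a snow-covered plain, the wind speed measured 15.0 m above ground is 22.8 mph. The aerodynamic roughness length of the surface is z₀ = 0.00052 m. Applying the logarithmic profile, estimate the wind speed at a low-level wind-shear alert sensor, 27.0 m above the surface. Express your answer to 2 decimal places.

Log law: V(z) ∝ ln(z/z₀), so V₂/V₁ = ln(z₂/z₀) / ln(z₁/z₀).
ln(27.0/0.00052) = 10.8575, ln(15.0/0.00052) = 10.2697
V₂ = 22.8 × 10.8575/10.2697 = 22.8 × 1.0572 = 24.1050 mph

24.10 mph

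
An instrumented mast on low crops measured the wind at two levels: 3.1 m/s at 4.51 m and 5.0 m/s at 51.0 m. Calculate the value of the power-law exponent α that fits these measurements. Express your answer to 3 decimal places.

α ≈ 0.197

Power law: V₂/V₁ = (z₂/z₁)^α ⇒ α = ln(V₂/V₁) / ln(z₂/z₁)
α = ln(5.0/3.1) / ln(51.0/4.51) = ln(1.6129) / ln(11.3082)
  = 0.47804 / 2.42553 = 0.19709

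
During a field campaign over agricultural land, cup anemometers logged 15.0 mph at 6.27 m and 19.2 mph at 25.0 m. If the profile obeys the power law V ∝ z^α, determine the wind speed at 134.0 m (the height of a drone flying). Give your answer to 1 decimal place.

First find α: α = ln(V₂/V₁)/ln(z₂/z₁) = ln(19.2/15.0)/ln(25.0/6.27) = 0.24686/1.38310 = 0.1785
Extrapolate from 25.0 m to 134.0 m: V₃ = 19.2 × (134.0/25.0)^0.1785 = 19.2 × 1.3494 = 25.9087 mph

25.9 mph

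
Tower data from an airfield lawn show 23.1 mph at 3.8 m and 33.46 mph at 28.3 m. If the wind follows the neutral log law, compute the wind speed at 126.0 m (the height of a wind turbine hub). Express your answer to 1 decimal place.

41.2 mph

Log law: V ∝ ln(z/z₀). From the pair, with r = V₁/V₂ = 0.69038,
ln z₀ = (ln z₁ − r·ln z₂)/(1 − r) = (1.3350 − 0.69038×3.3429)/0.30962 = -3.1420 → z₀ = 0.04320 m
V₃ = V₁ · ln(z₃/z₀)/ln(z₁/z₀) = 23.1 × 7.9783/4.4770 = 41.1656 mph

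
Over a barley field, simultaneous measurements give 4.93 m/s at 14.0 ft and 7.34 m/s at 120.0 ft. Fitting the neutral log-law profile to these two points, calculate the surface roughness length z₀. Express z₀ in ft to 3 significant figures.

Log law: V(z) ∝ ln(z/z₀). With r = V₁/V₂ = 4.93/7.34 = 0.67166,
r · ln(z₂/z₀) = ln(z₁/z₀) ⇒ ln z₀ = (ln z₁ − r·ln z₂)/(1 − r)
ln z₀ = (2.63906 − 0.67166×4.78749) / 0.32834 = -1.7559
z₀ = exp(-1.7559) = 0.1728 ft

z₀ ≈ 0.173 ft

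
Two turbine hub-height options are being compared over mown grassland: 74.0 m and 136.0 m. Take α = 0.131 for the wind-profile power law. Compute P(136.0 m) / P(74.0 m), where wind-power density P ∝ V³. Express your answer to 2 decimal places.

1.27

Speed ratio: V_B/V_A = (z_B/z_A)^α = (136.0/74.0)^0.131 = (1.8378)^0.131 = 1.08299
Power-density ratio: P_B/P_A = (V_B/V_A)³ = (1.08299)³ = 1.27020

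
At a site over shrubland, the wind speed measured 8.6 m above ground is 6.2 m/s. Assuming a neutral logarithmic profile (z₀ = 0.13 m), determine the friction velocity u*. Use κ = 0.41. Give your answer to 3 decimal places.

Log law: V(z) = (u*/κ) · ln(z/z₀) ⇒ u* = κ · V / ln(z/z₀)
u* = 0.41 × 6.2 / ln(8.6/0.13) = 0.41 × 6.2 / 4.1920
   = 2.5420 / 4.1920 = 0.6064 m/s

u* ≈ 0.606 m/s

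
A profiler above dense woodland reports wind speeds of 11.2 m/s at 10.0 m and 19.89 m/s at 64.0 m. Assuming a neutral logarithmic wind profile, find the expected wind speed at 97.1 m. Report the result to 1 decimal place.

Log law: V ∝ ln(z/z₀). From the pair, with r = V₁/V₂ = 0.56310,
ln z₀ = (ln z₁ − r·ln z₂)/(1 − r) = (2.3026 − 0.56310×4.1589)/0.43690 = -0.0899 → z₀ = 0.9140 m
V₃ = V₁ · ln(z₃/z₀)/ln(z₁/z₀) = 11.2 × 4.6656/2.3925 = 21.8415 m/s

21.8 m/s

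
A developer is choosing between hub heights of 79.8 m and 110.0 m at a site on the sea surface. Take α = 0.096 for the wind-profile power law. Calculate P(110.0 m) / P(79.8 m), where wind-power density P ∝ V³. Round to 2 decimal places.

1.10

Speed ratio: V_B/V_A = (z_B/z_A)^α = (110.0/79.8)^0.096 = (1.3784)^0.096 = 1.03129
Power-density ratio: P_B/P_A = (V_B/V_A)³ = (1.03129)³ = 1.09684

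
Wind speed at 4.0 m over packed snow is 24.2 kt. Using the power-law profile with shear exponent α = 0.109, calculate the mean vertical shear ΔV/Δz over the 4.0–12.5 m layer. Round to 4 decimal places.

0.3765 kt/m

Power law: V₂ = V₁ · (z₂/z₁)^α = 24.2 × (3.1250)^0.109 = 27.4002 kt
ΔV/Δz = (27.4002 − 24.2)/(12.5 − 4.0) = 3.2002/8.5000 = 0.37650 kt/m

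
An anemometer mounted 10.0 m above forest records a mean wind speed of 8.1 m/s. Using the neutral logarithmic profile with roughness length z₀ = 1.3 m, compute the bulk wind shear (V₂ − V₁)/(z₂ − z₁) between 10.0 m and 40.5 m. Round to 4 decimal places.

Log law: V₂ = V₁ · ln(z₂/z₀)/ln(z₁/z₀) = 8.1 × 3.4389/2.0402 = 13.6531 m/s
ΔV/Δz = (13.6531 − 8.1)/(40.5 − 10.0) = 5.5531/30.5000 = 0.18207 m/s/m

0.1821 m/s/m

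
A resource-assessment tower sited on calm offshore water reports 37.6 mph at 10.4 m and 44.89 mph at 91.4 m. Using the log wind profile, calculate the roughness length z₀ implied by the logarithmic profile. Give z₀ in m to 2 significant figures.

Log law: V(z) ∝ ln(z/z₀). With r = V₁/V₂ = 37.6/44.89 = 0.83760,
r · ln(z₂/z₀) = ln(z₁/z₀) ⇒ ln z₀ = (ln z₁ − r·ln z₂)/(1 − r)
ln z₀ = (2.34181 − 0.83760×4.51525) / 0.16240 = -8.8683
z₀ = exp(-8.8683) = 0.0001408 m

z₀ ≈ 0.00014 m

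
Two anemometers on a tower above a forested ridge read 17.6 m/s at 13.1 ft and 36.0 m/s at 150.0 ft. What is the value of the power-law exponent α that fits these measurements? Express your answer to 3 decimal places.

Power law: V₂/V₁ = (z₂/z₁)^α ⇒ α = ln(V₂/V₁) / ln(z₂/z₁)
α = ln(36.0/17.6) / ln(150.0/13.1) = ln(2.0455) / ln(11.4504)
  = 0.71562 / 2.43802 = 0.29352

α ≈ 0.294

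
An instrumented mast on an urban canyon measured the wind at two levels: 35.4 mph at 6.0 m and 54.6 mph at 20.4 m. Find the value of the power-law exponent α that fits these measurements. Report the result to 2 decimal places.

Power law: V₂/V₁ = (z₂/z₁)^α ⇒ α = ln(V₂/V₁) / ln(z₂/z₁)
α = ln(54.6/35.4) / ln(20.4/6.0) = ln(1.5424) / ln(3.4000)
  = 0.43332 / 1.22378 = 0.35409

α ≈ 0.35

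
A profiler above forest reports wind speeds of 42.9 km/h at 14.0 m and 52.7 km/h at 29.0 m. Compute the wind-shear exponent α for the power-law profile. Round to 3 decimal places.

α ≈ 0.283

Power law: V₂/V₁ = (z₂/z₁)^α ⇒ α = ln(V₂/V₁) / ln(z₂/z₁)
α = ln(52.7/42.9) / ln(29.0/14.0) = ln(1.2284) / ln(2.0714)
  = 0.20574 / 0.72824 = 0.28252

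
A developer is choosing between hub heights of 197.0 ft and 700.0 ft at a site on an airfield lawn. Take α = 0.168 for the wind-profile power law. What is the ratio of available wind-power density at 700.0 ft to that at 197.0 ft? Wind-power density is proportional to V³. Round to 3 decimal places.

1.895

Speed ratio: V_B/V_A = (z_B/z_A)^α = (700.0/197.0)^0.168 = (3.5533)^0.168 = 1.23739
Power-density ratio: P_B/P_A = (V_B/V_A)³ = (1.23739)³ = 1.89460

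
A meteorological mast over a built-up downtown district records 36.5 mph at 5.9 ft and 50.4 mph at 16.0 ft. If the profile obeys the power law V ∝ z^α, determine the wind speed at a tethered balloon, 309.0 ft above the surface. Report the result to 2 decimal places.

131.32 mph

First find α: α = ln(V₂/V₁)/ln(z₂/z₁) = ln(50.4/36.5)/ln(16.0/5.9) = 0.32268/0.99764 = 0.3234
Extrapolate from 16.0 ft to 309.0 ft: V₃ = 50.4 × (309.0/16.0)^0.3234 = 50.4 × 2.6055 = 131.3187 mph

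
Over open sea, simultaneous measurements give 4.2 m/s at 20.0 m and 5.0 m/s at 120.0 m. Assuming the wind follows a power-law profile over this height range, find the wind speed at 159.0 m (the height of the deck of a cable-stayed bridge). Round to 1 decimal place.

First find α: α = ln(V₂/V₁)/ln(z₂/z₁) = ln(5.0/4.2)/ln(120.0/20.0) = 0.17435/1.79176 = 0.0973
Extrapolate from 120.0 m to 159.0 m: V₃ = 5.0 × (159.0/120.0)^0.0973 = 5.0 × 1.0278 = 5.1388 m/s

5.1 m/s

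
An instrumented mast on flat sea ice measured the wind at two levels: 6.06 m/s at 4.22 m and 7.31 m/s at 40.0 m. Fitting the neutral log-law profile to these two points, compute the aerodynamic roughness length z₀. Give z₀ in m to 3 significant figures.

z₀ ≈ 0.0000776 m

Log law: V(z) ∝ ln(z/z₀). With r = V₁/V₂ = 6.06/7.31 = 0.82900,
r · ln(z₂/z₀) = ln(z₁/z₀) ⇒ ln z₀ = (ln z₁ − r·ln z₂)/(1 − r)
ln z₀ = (1.43984 − 0.82900×3.68888) / 0.17100 = -9.4635
z₀ = exp(-9.4635) = 0.00007763 m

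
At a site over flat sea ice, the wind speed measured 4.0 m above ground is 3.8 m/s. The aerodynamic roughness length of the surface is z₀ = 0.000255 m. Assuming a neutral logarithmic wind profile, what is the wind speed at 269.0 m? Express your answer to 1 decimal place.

5.5 m/s

Log law: V(z) ∝ ln(z/z₀), so V₂/V₁ = ln(z₂/z₀) / ln(z₁/z₀).
ln(269.0/0.000255) = 13.8690, ln(4.0/0.000255) = 9.6605
V₂ = 3.8 × 13.8690/9.6605 = 3.8 × 1.4356 = 5.4554 m/s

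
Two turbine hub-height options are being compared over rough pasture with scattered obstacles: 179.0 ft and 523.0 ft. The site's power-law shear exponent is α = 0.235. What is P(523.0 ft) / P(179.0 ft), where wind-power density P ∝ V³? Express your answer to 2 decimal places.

Speed ratio: V_B/V_A = (z_B/z_A)^α = (523.0/179.0)^0.235 = (2.9218)^0.235 = 1.28655
Power-density ratio: P_B/P_A = (V_B/V_A)³ = (1.28655)³ = 2.12952

2.13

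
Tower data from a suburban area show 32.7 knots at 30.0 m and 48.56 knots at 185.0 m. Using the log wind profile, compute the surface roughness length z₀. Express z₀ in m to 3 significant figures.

z₀ ≈ 0.705 m

Log law: V(z) ∝ ln(z/z₀). With r = V₁/V₂ = 32.7/48.56 = 0.67339,
r · ln(z₂/z₀) = ln(z₁/z₀) ⇒ ln z₀ = (ln z₁ − r·ln z₂)/(1 − r)
ln z₀ = (3.40120 − 0.67339×5.22036) / 0.32661 = -0.3495
z₀ = exp(-0.3495) = 0.7050 m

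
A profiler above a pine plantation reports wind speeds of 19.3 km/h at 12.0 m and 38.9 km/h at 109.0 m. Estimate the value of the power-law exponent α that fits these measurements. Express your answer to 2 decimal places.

Power law: V₂/V₁ = (z₂/z₁)^α ⇒ α = ln(V₂/V₁) / ln(z₂/z₁)
α = ln(38.9/19.3) / ln(109.0/12.0) = ln(2.0155) / ln(9.0833)
  = 0.70089 / 2.20644 = 0.31766

α ≈ 0.32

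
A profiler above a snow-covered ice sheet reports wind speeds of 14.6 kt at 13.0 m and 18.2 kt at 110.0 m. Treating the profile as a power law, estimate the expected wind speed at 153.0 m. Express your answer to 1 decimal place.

First find α: α = ln(V₂/V₁)/ln(z₂/z₁) = ln(18.2/14.6)/ln(110.0/13.0) = 0.22040/2.13553 = 0.1032
Extrapolate from 110.0 m to 153.0 m: V₃ = 18.2 × (153.0/110.0)^0.1032 = 18.2 × 1.0346 = 18.8305 kt

18.8 kt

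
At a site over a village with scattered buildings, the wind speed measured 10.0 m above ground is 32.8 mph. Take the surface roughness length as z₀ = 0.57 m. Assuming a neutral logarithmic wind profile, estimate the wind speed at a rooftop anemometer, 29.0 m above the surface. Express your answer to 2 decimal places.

Log law: V(z) ∝ ln(z/z₀), so V₂/V₁ = ln(z₂/z₀) / ln(z₁/z₀).
ln(29.0/0.57) = 3.9294, ln(10.0/0.57) = 2.8647
V₂ = 32.8 × 3.9294/2.8647 = 32.8 × 1.3717 = 44.9906 mph

44.99 mph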